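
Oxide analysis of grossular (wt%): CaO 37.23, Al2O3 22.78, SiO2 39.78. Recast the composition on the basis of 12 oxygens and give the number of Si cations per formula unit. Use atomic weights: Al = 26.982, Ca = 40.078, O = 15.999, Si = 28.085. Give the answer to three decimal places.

2.989 Si apfu

37.23 wt% CaO ÷ 56.077 g/mol = 0.66391 mol, giving 0.66391 Ca and 0.66391 O.
22.78 wt% Al2O3 ÷ 101.961 g/mol = 0.22342 mol, giving 0.44684 Al and 0.67026 O.
39.78 wt% SiO2 ÷ 60.083 g/mol = 0.66208 mol, giving 0.66208 Si and 1.32416 O.
Oxygen sums to 2.65833; scaling by 12/2.65833 = 4.51411 puts the formula on 12 O.
Si: 0.66208 × 4.51411 = 2.989 atoms per formula unit.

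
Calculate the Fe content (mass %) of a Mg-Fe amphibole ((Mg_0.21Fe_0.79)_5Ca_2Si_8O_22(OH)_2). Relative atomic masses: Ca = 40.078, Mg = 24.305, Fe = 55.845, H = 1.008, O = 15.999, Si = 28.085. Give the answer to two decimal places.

23.54 mass %

Molar mass of (Mg_0.21Fe_0.79)_5Ca_2Si_8O_22(OH)_2: 1.05·24.305 + 3.95·55.845 + 2·40.078 + 8·28.085 + 24·15.999 + 2·1.008 = 936.936 g/mol.
Mass of Fe per formula unit: 3.95 × 55.845 = 220.588 g.
Weight fraction Fe = 220.588 / 936.936 = 0.2354.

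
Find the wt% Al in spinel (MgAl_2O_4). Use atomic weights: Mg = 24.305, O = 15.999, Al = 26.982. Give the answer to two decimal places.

37.93 weight percent

M(MgAl_2O_4) = 142.265 g/mol.
Al contributes 2 × 26.982 = 53.964 g per mole.
53.964/142.265 = 0.3793 → 37.93%.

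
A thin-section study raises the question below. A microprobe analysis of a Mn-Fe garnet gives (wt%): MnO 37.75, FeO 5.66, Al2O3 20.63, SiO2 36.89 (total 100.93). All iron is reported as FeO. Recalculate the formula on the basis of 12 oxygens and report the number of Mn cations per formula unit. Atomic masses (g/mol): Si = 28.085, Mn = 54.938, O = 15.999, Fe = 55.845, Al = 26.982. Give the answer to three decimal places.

MnO (M=70.937): mol = 0.53216; Mn = 0.53216, O = 0.53216.
FeO (M=71.844): mol = 0.07878; Fe = 0.07878, O = 0.07878.
Al2O3 (M=101.961): mol = 0.20233; Al = 0.40466, O = 0.60699.
SiO2 (M=60.083): mol = 0.61398; Si = 0.61398, O = 1.22796.
ΣO = 2.44589; factor = 12/ΣO = 4.90619.
Mn apfu = 0.53216 × 4.90619 = 2.611.

2.611 Mn apfu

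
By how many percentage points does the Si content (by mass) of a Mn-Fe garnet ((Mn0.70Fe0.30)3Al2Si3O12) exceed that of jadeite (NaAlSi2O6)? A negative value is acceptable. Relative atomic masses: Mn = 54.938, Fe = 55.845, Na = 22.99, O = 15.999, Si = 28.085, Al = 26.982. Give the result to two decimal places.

First mineral: 84.255 g Si in 495.837 g formula = 16.99 wt% Si.
Second mineral: 56.170 g Si in 202.136 g formula = 27.79 wt% Si.
16.99% − 27.79% gives a difference of -10.80 percentage points.

-10.80 percentage points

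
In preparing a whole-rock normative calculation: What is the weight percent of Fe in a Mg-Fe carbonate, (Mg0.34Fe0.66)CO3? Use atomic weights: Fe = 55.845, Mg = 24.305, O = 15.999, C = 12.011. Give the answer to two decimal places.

Molar mass of (Mg0.34Fe0.66)CO3: 0.34*24.305 + 0.66*55.845 + 1*12.011 + 3*15.999 = 105.129 g/mol.
Mass of Fe per formula unit: 0.66 × 55.845 = 36.858 g.
Weight fraction Fe = 36.858 / 105.129 = 0.3506.

35.06 wt%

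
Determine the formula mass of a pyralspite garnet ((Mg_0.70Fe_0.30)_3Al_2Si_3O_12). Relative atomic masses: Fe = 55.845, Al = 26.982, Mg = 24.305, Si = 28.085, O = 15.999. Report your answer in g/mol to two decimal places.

Mg: 2.10 × 24.305 = 51.0405
Fe: 0.90 × 55.845 = 50.2605
Al: 2 × 26.982 = 53.9640
Si: 3 × 28.085 = 84.2550
O: 12 × 15.999 = 191.9880
Summing the contributions gives the formula mass.

431.51 g/mol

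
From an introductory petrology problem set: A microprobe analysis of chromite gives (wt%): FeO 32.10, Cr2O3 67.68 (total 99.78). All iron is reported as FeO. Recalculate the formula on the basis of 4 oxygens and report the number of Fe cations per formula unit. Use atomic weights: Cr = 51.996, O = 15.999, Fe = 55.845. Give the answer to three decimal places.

32.10 wt% FeO ÷ 71.844 g/mol = 0.44680 mol, giving 0.44680 Fe and 0.44680 O.
67.68 wt% Cr2O3 ÷ 151.989 g/mol = 0.44530 mol, giving 0.89060 Cr and 1.33590 O.
Oxygen sums to 1.78270; scaling by 4/1.78270 = 2.24379 puts the formula on 4 O.
Fe: 0.44680 × 2.24379 = 1.003 atoms per formula unit.

1.003 Fe apfu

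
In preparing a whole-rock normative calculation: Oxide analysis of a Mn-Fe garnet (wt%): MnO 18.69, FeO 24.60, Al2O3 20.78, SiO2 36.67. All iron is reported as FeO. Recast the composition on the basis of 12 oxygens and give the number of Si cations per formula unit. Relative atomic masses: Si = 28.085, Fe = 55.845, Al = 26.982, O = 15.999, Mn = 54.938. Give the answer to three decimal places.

3.004 Si apfu

MnO (M=70.937): mol = 0.26347; Mn = 0.26347, O = 0.26347.
FeO (M=71.844): mol = 0.34241; Fe = 0.34241, O = 0.34241.
Al2O3 (M=101.961): mol = 0.20380; Al = 0.40760, O = 0.61140.
SiO2 (M=60.083): mol = 0.61032; Si = 0.61032, O = 1.22064.
ΣO = 2.43792; factor = 12/ΣO = 4.92223.
Si apfu = 0.61032 × 4.92223 = 3.004.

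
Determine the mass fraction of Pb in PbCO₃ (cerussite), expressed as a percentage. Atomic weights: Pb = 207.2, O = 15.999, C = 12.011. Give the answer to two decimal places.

77.54 wt%

M(PbCO₃) = 267.208 g/mol.
Pb contributes 1 × 207.2 = 207.200 g per mole.
207.200/267.208 = 0.7754 → 77.54%.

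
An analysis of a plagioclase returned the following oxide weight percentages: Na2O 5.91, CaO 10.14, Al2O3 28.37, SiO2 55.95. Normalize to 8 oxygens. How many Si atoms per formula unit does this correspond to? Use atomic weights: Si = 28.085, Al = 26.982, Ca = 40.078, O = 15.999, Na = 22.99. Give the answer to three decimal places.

Na2O (M=61.979): mol = 0.09535; Na = 0.19070, O = 0.09535.
CaO (M=56.077): mol = 0.18082; Ca = 0.18082, O = 0.18082.
Al2O3 (M=101.961): mol = 0.27824; Al = 0.55648, O = 0.83472.
SiO2 (M=60.083): mol = 0.93121; Si = 0.93121, O = 1.86242.
ΣO = 2.97331; factor = 8/ΣO = 2.69060.
Si apfu = 0.93121 × 2.69060 = 2.506.

2.506 Si apfu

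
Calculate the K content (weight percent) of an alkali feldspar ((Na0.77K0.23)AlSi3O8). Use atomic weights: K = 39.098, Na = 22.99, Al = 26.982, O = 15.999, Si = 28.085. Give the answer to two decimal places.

3.38 weight percent

Formula mass = 0.77*22.99 + 0.23*39.098 + 1*26.982 + 3*28.085 + 8*15.999 = 265.924 g/mol, of which 8.993 g is K.
So K makes up 8.993/265.924 = 0.0338 of the mass, i.e. 3.38%.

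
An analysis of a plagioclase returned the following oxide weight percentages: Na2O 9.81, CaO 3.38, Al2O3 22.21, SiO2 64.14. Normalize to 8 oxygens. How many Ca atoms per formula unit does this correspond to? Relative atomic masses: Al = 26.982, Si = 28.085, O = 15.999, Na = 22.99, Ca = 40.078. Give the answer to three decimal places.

9.81 wt% Na2O ÷ 61.979 g/mol = 0.15828 mol, giving 0.31656 Na and 0.15828 O.
3.38 wt% CaO ÷ 56.077 g/mol = 0.06027 mol, giving 0.06027 Ca and 0.06027 O.
22.21 wt% Al2O3 ÷ 101.961 g/mol = 0.21783 mol, giving 0.43566 Al and 0.65349 O.
64.14 wt% SiO2 ÷ 60.083 g/mol = 1.06752 mol, giving 1.06752 Si and 2.13504 O.
Oxygen sums to 3.00708; scaling by 8/3.00708 = 2.66039 puts the formula on 8 O.
Ca: 0.06027 × 2.66039 = 0.160 atoms per formula unit.

0.160 Ca apfu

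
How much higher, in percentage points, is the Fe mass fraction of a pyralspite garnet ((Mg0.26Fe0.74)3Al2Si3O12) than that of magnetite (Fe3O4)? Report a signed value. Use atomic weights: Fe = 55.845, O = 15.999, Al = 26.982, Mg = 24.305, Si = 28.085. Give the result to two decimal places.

Fe in (Mg0.26Fe0.74)3Al2Si3O12: molar mass 473.141 g/mol; 2.22×55.845 = 123.976 g → 26.20 wt%.
Fe in Fe3O4: molar mass 231.531 g/mol; 3×55.845 = 167.535 g → 72.36 wt%.
Difference = 26.20 − 72.36 = -46.16 percentage points.

-46.16 percentage points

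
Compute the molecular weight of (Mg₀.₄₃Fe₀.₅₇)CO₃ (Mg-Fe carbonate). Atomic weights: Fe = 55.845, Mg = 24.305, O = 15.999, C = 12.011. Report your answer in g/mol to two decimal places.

The formula mass is the sum 0.43×24.305 + 0.57×55.845 + 1×12.011 + 3×15.999.

102.29 g/mol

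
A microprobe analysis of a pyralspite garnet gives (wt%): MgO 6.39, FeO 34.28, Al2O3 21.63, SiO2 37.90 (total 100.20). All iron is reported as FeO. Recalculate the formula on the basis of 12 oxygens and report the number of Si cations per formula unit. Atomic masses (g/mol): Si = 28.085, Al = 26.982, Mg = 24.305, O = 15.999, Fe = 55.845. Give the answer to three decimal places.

MgO: 6.39/40.304 = 0.15855 mol → 0.15855 mol Mg, 0.15855 mol O.
FeO: 34.28/71.844 = 0.47714 mol → 0.47714 mol Fe, 0.47714 mol O.
Al2O3: 21.63/101.961 = 0.21214 mol → 0.42428 mol Al, 0.63642 mol O.
SiO2: 37.90/60.083 = 0.63079 mol → 0.63079 mol Si, 1.26158 mol O.
Total oxygen = 2.53369 mol. Normalization factor = 12/2.53369 = 4.73618.
Si per 12 O = 0.63079 × 4.73618 = 2.988.

2.988 Si apfu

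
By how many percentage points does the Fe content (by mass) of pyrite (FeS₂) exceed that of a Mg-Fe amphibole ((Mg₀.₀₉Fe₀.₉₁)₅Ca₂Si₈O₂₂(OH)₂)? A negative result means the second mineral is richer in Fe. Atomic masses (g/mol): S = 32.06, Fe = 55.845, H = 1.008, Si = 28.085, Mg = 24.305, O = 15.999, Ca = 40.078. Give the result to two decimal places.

M(FeS₂) = 119.965 g/mol, so wt% Fe = 55.845/119.965 × 100 = 46.55%.
M((Mg₀.₀₉Fe₀.₉₁)₅Ca₂Si₈O₂₂(OH)₂) = 955.860 g/mol, so wt% Fe = 254.095/955.860 × 100 = 26.58%.
46.55 − 26.58 = 19.97 pp.

19.97 percentage points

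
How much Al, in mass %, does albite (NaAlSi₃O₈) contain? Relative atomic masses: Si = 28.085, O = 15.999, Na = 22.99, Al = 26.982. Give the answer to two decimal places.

10.29 mass %

Formula mass = 1×22.99 + 1×26.982 + 3×28.085 + 8×15.999 = 262.219 g/mol, of which 26.982 g is Al.
So Al makes up 26.982/262.219 = 0.1029 of the mass, i.e. 10.29%.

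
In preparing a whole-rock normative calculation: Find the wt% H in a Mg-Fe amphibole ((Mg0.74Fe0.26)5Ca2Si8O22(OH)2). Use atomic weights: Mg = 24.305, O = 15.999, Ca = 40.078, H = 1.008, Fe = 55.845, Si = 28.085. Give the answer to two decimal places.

Formula mass = 3.70·24.305 + 1.30·55.845 + 2·40.078 + 8·28.085 + 24·15.999 + 2·1.008 = 853.355 g/mol, of which 2.016 g is H.
So H makes up 2.016/853.355 = 0.0024 of the mass, i.e. 0.24%.

0.24 mass %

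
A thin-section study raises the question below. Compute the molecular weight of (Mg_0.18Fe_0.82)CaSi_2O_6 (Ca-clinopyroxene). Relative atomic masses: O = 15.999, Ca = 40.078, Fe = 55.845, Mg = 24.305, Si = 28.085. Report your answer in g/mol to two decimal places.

The formula mass is the sum 0.18(24.305) + 0.82(55.845) + 1(40.078) + 2(28.085) + 6(15.999).

242.41 g/mol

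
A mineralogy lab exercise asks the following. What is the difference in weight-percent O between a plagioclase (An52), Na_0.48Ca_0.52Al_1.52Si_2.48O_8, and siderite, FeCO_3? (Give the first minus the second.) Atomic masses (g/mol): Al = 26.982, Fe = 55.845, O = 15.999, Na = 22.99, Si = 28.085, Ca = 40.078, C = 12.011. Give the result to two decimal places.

5.88 percentage points

M(Na_0.48Ca_0.52Al_1.52Si_2.48O_8) = 270.531 g/mol, so wt% O = 127.992/270.531 × 100 = 47.31%.
M(FeCO_3) = 115.853 g/mol, so wt% O = 47.997/115.853 × 100 = 41.43%.
47.31 − 41.43 = 5.88 pp.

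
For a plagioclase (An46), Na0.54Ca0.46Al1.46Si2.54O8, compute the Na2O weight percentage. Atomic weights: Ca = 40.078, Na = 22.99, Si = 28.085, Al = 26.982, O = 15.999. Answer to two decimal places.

M(Na0.54Ca0.46Al1.46Si2.54O8) = 269.572 g/mol; M(Na2O) = 61.979 g/mol.
Moles Na2O per formula unit = 0.54 Na ÷ 2 = 0.2700.
Na2O fraction = (0.2700 × 61.979) / 269.572 = 16.734/269.572 = 0.0621.

6.21 wt%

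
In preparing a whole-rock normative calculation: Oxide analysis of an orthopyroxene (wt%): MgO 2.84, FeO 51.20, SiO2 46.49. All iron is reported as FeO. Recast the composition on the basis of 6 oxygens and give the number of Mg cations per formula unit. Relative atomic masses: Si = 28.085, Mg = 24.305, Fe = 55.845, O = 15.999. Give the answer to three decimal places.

MgO: 2.84/40.304 = 0.07046 mol → 0.07046 mol Mg, 0.07046 mol O.
FeO: 51.20/71.844 = 0.71266 mol → 0.71266 mol Fe, 0.71266 mol O.
SiO2: 46.49/60.083 = 0.77376 mol → 0.77376 mol Si, 1.54752 mol O.
Total oxygen = 2.33064 mol. Normalization factor = 6/2.33064 = 2.57440.
Mg per 6 O = 0.07046 × 2.57440 = 0.181.

0.181 Mg apfu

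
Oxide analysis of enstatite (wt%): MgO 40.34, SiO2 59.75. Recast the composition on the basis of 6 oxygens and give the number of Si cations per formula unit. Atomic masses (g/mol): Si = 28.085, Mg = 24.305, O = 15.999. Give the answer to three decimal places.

1.996 Si apfu

40.34 wt% MgO ÷ 40.304 g/mol = 1.00089 mol, giving 1.00089 Mg and 1.00089 O.
59.75 wt% SiO2 ÷ 60.083 g/mol = 0.99446 mol, giving 0.99446 Si and 1.98892 O.
Oxygen sums to 2.98981; scaling by 6/2.98981 = 2.00682 puts the formula on 6 O.
Si: 0.99446 × 2.00682 = 1.996 atoms per formula unit.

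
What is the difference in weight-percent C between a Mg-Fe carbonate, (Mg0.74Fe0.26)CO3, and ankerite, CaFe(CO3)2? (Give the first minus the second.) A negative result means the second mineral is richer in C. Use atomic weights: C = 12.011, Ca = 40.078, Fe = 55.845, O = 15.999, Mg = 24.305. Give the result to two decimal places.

C in (Mg0.74Fe0.26)CO3: molar mass 92.513 g/mol; 1×12.011 = 12.011 g → 12.98 wt%.
C in CaFe(CO3)2: molar mass 215.939 g/mol; 2×12.011 = 24.022 g → 11.12 wt%.
Difference = 12.98 − 11.12 = 1.86 percentage points.

1.86 percentage points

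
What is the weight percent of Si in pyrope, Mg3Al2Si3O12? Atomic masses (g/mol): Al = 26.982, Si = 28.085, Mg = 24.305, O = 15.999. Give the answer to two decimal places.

Molar mass of Mg3Al2Si3O12: 3·24.305 + 2·26.982 + 3·28.085 + 12·15.999 = 403.122 g/mol.
Mass of Si per formula unit: 3 × 28.085 = 84.255 g.
Weight fraction Si = 84.255 / 403.122 = 0.2090.

20.90 mass %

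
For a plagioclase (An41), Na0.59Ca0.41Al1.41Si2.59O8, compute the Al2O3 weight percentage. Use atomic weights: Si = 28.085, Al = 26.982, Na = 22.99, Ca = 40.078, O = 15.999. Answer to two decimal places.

Formula mass = 268.773 g/mol.
1.41 Al → 0.7050 mol Al2O3 per formula unit; M(Al2O3) = 101.961, so Al2O3 mass = 71.883 g.
71.883/268.773 × 100 = 26.74 wt%.

26.74 wt%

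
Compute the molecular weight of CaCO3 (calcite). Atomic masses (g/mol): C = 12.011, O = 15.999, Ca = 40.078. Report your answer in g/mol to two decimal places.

M = 1·40.078 + 1·12.011 + 3·15.999

100.09 g/mol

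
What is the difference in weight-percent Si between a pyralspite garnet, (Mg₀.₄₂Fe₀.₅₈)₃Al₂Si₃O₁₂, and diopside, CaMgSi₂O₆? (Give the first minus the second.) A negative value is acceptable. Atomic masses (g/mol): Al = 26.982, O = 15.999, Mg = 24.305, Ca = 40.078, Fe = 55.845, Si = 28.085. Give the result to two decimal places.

Si in (Mg₀.₄₂Fe₀.₅₈)₃Al₂Si₃O₁₂: molar mass 458.002 g/mol; 3×28.085 = 84.255 g → 18.40 wt%.
Si in CaMgSi₂O₆: molar mass 216.547 g/mol; 2×28.085 = 56.170 g → 25.94 wt%.
Difference = 18.40 − 25.94 = -7.54 percentage points.

-7.54 percentage points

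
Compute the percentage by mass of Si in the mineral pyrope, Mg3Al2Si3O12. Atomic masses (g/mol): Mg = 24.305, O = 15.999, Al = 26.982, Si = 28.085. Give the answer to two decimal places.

M(Mg3Al2Si3O12) = 403.122 g/mol.
Si contributes 3 × 28.085 = 84.255 g per mole.
84.255/403.122 = 0.2090 → 20.90%.

20.90 mass %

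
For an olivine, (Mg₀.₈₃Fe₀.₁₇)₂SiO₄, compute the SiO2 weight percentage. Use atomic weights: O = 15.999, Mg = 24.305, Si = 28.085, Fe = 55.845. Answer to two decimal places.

Molar mass of (Mg₀.₈₃Fe₀.₁₇)₂SiO₄ = 1.66*24.305 + 0.34*55.845 + 1*28.085 + 4*15.999 = 151.415 g/mol.
Each formula unit contains 1 Si, equivalent to 1/1 = 1.0000 mol SiO2.
M(SiO2) = 1×28.085 + 2×15.999 = 60.083 g/mol.
Mass of SiO2 per formula unit = 1.0000 × 60.083 = 60.083 g.
SiO2 wt% = 60.083 / 151.415 × 100 = 39.68%.

39.68 wt%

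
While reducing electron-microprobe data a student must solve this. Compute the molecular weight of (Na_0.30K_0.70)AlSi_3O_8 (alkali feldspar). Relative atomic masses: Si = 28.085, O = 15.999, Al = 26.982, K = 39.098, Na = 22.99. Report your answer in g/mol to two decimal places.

Na: 0.30 × 22.99 = 6.8970
K: 0.70 × 39.098 = 27.3686
Al: 1 × 26.982 = 26.9820
Si: 3 × 28.085 = 84.2550
O: 8 × 15.999 = 127.9920
Summing the contributions gives the formula mass.

273.49 g/mol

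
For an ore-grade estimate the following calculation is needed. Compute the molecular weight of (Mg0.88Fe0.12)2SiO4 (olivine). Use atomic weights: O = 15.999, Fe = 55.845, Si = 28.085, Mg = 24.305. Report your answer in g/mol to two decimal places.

Mg: 1.76 × 24.305 = 42.7768
Fe: 0.24 × 55.845 = 13.4028
Si: 1 × 28.085 = 28.0850
O: 4 × 15.999 = 63.9960
Summing the contributions gives the formula mass.

148.26 g/mol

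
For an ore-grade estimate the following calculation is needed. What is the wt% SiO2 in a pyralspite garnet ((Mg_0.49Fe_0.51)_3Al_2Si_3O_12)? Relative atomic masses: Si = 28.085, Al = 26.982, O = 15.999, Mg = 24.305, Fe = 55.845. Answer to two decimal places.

Molar mass of (Mg_0.49Fe_0.51)_3Al_2Si_3O_12 = 1.47*24.305 + 1.53*55.845 + 2*26.982 + 3*28.085 + 12*15.999 = 451.378 g/mol.
Each formula unit contains 3 Si, equivalent to 3/1 = 3.0000 mol SiO2.
M(SiO2) = 1×28.085 + 2×15.999 = 60.083 g/mol.
Mass of SiO2 per formula unit = 3.0000 × 60.083 = 180.249 g.
SiO2 wt% = 180.249 / 451.378 × 100 = 39.93%.

39.93 wt%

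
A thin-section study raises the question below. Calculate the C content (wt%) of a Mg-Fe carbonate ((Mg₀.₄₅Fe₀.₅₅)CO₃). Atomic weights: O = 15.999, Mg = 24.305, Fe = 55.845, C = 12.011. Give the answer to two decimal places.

Formula mass = 0.45·24.305 + 0.55·55.845 + 1·12.011 + 3·15.999 = 101.660 g/mol, of which 12.011 g is C.
So C makes up 12.011/101.660 = 0.1181 of the mass, i.e. 11.81%.

11.81 wt%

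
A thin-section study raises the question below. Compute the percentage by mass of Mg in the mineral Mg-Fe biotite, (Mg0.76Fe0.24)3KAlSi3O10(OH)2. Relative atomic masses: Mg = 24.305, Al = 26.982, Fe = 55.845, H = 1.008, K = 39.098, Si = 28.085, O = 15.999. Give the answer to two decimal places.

12.60 mass %

Formula mass = 2.28·24.305 + 0.72·55.845 + 1·39.098 + 1·26.982 + 3·28.085 + 12·15.999 + 2·1.008 = 439.963 g/mol, of which 55.415 g is Mg.
So Mg makes up 55.415/439.963 = 0.1260 of the mass, i.e. 12.60%.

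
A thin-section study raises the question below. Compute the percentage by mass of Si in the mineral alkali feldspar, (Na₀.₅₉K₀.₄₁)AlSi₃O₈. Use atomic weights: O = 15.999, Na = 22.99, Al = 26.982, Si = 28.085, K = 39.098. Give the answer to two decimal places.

31.34 mass %

M((Na₀.₅₉K₀.₄₁)AlSi₃O₈) = 268.823 g/mol.
Si contributes 3 × 28.085 = 84.255 g per mole.
84.255/268.823 = 0.3134 → 31.34%.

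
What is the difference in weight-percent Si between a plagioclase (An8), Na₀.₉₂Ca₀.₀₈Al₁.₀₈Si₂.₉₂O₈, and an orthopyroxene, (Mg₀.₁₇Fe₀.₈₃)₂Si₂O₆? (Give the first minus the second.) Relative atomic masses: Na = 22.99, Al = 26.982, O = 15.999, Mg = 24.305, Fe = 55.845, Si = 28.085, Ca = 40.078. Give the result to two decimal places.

8.93 percentage points

M(Na₀.₉₂Ca₀.₀₈Al₁.₀₈Si₂.₉₂O₈) = 263.498 g/mol, so wt% Si = 82.008/263.498 × 100 = 31.12%.
M((Mg₀.₁₇Fe₀.₈₃)₂Si₂O₆) = 253.130 g/mol, so wt% Si = 56.170/253.130 × 100 = 22.19%.
31.12 − 22.19 = 8.93 pp.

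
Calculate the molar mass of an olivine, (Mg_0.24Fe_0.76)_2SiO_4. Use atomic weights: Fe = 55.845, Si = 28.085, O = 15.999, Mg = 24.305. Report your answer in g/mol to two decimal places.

188.63 g/mol

Mg: 0.48 × 24.305 = 11.6664
Fe: 1.52 × 55.845 = 84.8844
Si: 1 × 28.085 = 28.0850
O: 4 × 15.999 = 63.9960
Summing the contributions gives the formula mass.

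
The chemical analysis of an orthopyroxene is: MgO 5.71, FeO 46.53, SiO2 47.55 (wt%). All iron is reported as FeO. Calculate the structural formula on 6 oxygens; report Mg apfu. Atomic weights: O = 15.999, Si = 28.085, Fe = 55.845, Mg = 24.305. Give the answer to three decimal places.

MgO (M=40.304): mol = 0.14167; Mg = 0.14167, O = 0.14167.
FeO (M=71.844): mol = 0.64765; Fe = 0.64765, O = 0.64765.
SiO2 (M=60.083): mol = 0.79141; Si = 0.79141, O = 1.58282.
ΣO = 2.37214; factor = 6/ΣO = 2.52936.
Mg apfu = 0.14167 × 2.52936 = 0.358.

0.358 Mg apfu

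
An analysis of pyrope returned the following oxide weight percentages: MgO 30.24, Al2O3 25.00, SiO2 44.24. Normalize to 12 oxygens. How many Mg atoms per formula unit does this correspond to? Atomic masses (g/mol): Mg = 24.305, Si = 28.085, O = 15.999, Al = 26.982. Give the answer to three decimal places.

MgO: 30.24/40.304 = 0.75030 mol → 0.75030 mol Mg, 0.75030 mol O.
Al2O3: 25.00/101.961 = 0.24519 mol → 0.49038 mol Al, 0.73557 mol O.
SiO2: 44.24/60.083 = 0.73631 mol → 0.73631 mol Si, 1.47262 mol O.
Total oxygen = 2.95849 mol. Normalization factor = 12/2.95849 = 4.05612.
Mg per 12 O = 0.75030 × 4.05612 = 3.043.

3.043 Mg apfu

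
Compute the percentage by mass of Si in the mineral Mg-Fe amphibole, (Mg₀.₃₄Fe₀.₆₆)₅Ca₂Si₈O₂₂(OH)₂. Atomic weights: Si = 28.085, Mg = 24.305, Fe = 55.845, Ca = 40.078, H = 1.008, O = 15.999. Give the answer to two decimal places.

24.52 wt%

Molar mass of (Mg₀.₃₄Fe₀.₆₆)₅Ca₂Si₈O₂₂(OH)₂: 1.70·24.305 + 3.30·55.845 + 2·40.078 + 8·28.085 + 24·15.999 + 2·1.008 = 916.435 g/mol.
Mass of Si per formula unit: 8 × 28.085 = 224.680 g.
Weight fraction Si = 224.680 / 916.435 = 0.2452.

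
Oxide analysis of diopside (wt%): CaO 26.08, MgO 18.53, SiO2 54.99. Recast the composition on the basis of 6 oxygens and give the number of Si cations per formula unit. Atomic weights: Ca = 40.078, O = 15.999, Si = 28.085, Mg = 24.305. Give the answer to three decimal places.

1.993 Si apfu

26.08 wt% CaO ÷ 56.077 g/mol = 0.46507 mol, giving 0.46507 Ca and 0.46507 O.
18.53 wt% MgO ÷ 40.304 g/mol = 0.45976 mol, giving 0.45976 Mg and 0.45976 O.
54.99 wt% SiO2 ÷ 60.083 g/mol = 0.91523 mol, giving 0.91523 Si and 1.83046 O.
Oxygen sums to 2.75529; scaling by 6/2.75529 = 2.17763 puts the formula on 6 O.
Si: 0.91523 × 2.17763 = 1.993 atoms per formula unit.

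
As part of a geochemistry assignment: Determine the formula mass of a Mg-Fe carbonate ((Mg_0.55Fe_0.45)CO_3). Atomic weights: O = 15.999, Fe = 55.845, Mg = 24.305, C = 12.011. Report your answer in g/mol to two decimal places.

The formula mass is the sum 0.55*24.305 + 0.45*55.845 + 1*12.011 + 3*15.999.

98.51 g/mol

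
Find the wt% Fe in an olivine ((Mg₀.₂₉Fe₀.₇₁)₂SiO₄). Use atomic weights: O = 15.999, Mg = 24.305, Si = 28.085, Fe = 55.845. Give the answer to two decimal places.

Molar mass of (Mg₀.₂₉Fe₀.₇₁)₂SiO₄: 0.58×24.305 + 1.42×55.845 + 1×28.085 + 4×15.999 = 185.478 g/mol.
Mass of Fe per formula unit: 1.42 × 55.845 = 79.300 g.
Weight fraction Fe = 79.300 / 185.478 = 0.4275.

42.75 mass %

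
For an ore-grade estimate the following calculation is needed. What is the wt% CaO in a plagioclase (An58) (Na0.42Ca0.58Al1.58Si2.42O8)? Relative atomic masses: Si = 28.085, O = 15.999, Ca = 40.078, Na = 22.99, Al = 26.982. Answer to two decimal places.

Molar mass of Na0.42Ca0.58Al1.58Si2.42O8 = 0.42·22.99 + 0.58·40.078 + 1.58·26.982 + 2.42·28.085 + 8·15.999 = 271.490 g/mol.
Each formula unit contains 0.58 Ca, equivalent to 0.58/1 = 0.5800 mol CaO.
M(CaO) = 1×40.078 + 1×15.999 = 56.077 g/mol.
Mass of CaO per formula unit = 0.5800 × 56.077 = 32.525 g.
CaO wt% = 32.525 / 271.490 × 100 = 11.98%.

11.98 wt%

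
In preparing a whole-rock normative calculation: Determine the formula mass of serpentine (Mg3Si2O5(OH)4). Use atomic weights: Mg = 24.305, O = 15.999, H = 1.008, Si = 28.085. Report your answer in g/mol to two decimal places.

277.11 g/mol

The formula mass is the sum 3·24.305 + 2·28.085 + 9·15.999 + 4·1.008.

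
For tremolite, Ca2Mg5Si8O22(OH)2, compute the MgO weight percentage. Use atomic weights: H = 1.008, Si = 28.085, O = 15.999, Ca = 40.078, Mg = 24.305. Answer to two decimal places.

24.81 wt%

M(Ca2Mg5Si8O22(OH)2) = 812.353 g/mol; M(MgO) = 40.304 g/mol.
Moles MgO per formula unit = 5 Mg ÷ 1 = 5.0000.
MgO fraction = (5.0000 × 40.304) / 812.353 = 201.520/812.353 = 0.2481.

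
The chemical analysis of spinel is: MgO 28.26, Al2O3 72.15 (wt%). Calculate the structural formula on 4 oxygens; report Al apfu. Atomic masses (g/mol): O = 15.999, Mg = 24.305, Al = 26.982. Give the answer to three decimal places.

2.005 Al apfu

MgO: 28.26/40.304 = 0.70117 mol → 0.70117 mol Mg, 0.70117 mol O.
Al2O3: 72.15/101.961 = 0.70762 mol → 1.41524 mol Al, 2.12286 mol O.
Total oxygen = 2.82403 mol. Normalization factor = 4/2.82403 = 1.41642.
Al per 4 O = 1.41524 × 1.41642 = 2.005.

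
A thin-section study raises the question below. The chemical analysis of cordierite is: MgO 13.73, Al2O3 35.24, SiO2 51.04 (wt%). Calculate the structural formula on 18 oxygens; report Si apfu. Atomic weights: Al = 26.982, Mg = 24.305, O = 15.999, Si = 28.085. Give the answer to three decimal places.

4.970 Si apfu

MgO: 13.73/40.304 = 0.34066 mol → 0.34066 mol Mg, 0.34066 mol O.
Al2O3: 35.24/101.961 = 0.34562 mol → 0.69124 mol Al, 1.03686 mol O.
SiO2: 51.04/60.083 = 0.84949 mol → 0.84949 mol Si, 1.69898 mol O.
Total oxygen = 3.07650 mol. Normalization factor = 18/3.07650 = 5.85080.
Si per 18 O = 0.84949 × 5.85080 = 4.970.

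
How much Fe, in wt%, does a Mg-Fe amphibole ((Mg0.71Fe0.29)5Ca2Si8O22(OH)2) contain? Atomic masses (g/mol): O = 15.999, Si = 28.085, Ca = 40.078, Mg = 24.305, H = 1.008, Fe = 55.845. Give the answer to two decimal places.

9.44 wt%

Molar mass of (Mg0.71Fe0.29)5Ca2Si8O22(OH)2: 3.55·24.305 + 1.45·55.845 + 2·40.078 + 8·28.085 + 24·15.999 + 2·1.008 = 858.086 g/mol.
Mass of Fe per formula unit: 1.45 × 55.845 = 80.975 g.
Weight fraction Fe = 80.975 / 858.086 = 0.0944.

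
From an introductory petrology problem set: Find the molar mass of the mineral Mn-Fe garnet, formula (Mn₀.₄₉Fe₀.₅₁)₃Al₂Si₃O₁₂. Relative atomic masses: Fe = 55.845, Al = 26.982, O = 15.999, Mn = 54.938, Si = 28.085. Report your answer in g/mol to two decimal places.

496.41 g/mol

The formula mass is the sum 1.47·54.938 + 1.53·55.845 + 2·26.982 + 3·28.085 + 12·15.999.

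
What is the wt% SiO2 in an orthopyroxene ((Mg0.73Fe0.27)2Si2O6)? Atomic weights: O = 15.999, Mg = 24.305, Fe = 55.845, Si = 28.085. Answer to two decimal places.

M((Mg0.73Fe0.27)2Si2O6) = 217.806 g/mol; M(SiO2) = 60.083 g/mol.
Moles SiO2 per formula unit = 2 Si ÷ 1 = 2.0000.
SiO2 fraction = (2.0000 × 60.083) / 217.806 = 120.166/217.806 = 0.5517.

55.17 wt%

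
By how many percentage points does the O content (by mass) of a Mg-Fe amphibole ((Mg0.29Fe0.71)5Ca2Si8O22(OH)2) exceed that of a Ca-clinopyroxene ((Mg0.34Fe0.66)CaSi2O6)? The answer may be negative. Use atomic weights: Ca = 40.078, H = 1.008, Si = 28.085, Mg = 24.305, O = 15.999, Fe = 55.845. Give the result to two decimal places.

O in (Mg0.29Fe0.71)5Ca2Si8O22(OH)2: molar mass 924.320 g/mol; 24×15.999 = 383.976 g → 41.54 wt%.
O in (Mg0.34Fe0.66)CaSi2O6: molar mass 237.363 g/mol; 6×15.999 = 95.994 g → 40.44 wt%.
Difference = 41.54 − 40.44 = 1.10 percentage points.

1.10 percentage points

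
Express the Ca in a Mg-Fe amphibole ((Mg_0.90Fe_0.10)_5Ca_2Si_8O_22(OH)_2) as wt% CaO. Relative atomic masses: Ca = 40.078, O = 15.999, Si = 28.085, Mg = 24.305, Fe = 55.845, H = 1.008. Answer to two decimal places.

13.54 wt%

M((Mg_0.90Fe_0.10)_5Ca_2Si_8O_22(OH)_2) = 828.123 g/mol; M(CaO) = 56.077 g/mol.
Moles CaO per formula unit = 2 Ca ÷ 1 = 2.0000.
CaO fraction = (2.0000 × 56.077) / 828.123 = 112.154/828.123 = 0.1354.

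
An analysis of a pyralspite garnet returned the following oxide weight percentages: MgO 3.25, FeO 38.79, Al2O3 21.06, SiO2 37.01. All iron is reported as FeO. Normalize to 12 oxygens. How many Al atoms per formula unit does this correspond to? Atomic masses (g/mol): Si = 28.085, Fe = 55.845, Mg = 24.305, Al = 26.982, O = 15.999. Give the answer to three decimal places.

MgO (M=40.304): mol = 0.08064; Mg = 0.08064, O = 0.08064.
FeO (M=71.844): mol = 0.53992; Fe = 0.53992, O = 0.53992.
Al2O3 (M=101.961): mol = 0.20655; Al = 0.41310, O = 0.61965.
SiO2 (M=60.083): mol = 0.61598; Si = 0.61598, O = 1.23196.
ΣO = 2.47217; factor = 12/ΣO = 4.85404.
Al apfu = 0.41310 × 4.85404 = 2.005.

2.005 Al apfu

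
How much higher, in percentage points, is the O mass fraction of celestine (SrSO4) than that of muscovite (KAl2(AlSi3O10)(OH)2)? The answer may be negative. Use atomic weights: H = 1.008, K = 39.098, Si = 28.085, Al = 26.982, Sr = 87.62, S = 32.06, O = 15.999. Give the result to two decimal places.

M(SrSO4) = 183.676 g/mol, so wt% O = 63.996/183.676 × 100 = 34.84%.
M(KAl2(AlSi3O10)(OH)2) = 398.303 g/mol, so wt% O = 191.988/398.303 × 100 = 48.20%.
34.84 − 48.20 = -13.36 pp.

-13.36 percentage points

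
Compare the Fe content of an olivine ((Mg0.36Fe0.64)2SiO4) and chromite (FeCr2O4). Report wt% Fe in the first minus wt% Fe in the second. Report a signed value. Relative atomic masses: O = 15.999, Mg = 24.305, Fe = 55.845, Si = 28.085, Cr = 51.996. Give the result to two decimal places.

14.53 percentage points

First mineral: 71.482 g Fe in 181.062 g formula = 39.48 wt% Fe.
Second mineral: 55.845 g Fe in 223.833 g formula = 24.95 wt% Fe.
39.48% − 24.95% gives a difference of 14.53 percentage points.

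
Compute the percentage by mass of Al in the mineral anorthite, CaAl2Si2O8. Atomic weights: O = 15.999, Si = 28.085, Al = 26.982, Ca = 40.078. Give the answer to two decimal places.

Formula mass = 1×40.078 + 2×26.982 + 2×28.085 + 8×15.999 = 278.204 g/mol, of which 53.964 g is Al.
So Al makes up 53.964/278.204 = 0.1940 of the mass, i.e. 19.40%.

19.40 wt%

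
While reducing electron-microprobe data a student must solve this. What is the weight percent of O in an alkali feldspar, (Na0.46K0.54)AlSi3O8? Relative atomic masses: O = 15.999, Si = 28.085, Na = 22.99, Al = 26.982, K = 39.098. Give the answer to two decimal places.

47.24 weight percent

Molar mass of (Na0.46K0.54)AlSi3O8: 0.46×22.99 + 0.54×39.098 + 1×26.982 + 3×28.085 + 8×15.999 = 270.917 g/mol.
Mass of O per formula unit: 8 × 15.999 = 127.992 g.
Weight fraction O = 127.992 / 270.917 = 0.4724.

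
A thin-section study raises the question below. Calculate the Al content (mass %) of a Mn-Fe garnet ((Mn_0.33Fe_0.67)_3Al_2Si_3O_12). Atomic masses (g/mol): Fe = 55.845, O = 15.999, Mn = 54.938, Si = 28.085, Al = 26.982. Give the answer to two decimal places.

10.86 mass %

Formula mass = 0.99*54.938 + 2.01*55.845 + 2*26.982 + 3*28.085 + 12*15.999 = 496.844 g/mol, of which 53.964 g is Al.
So Al makes up 53.964/496.844 = 0.1086 of the mass, i.e. 10.86%.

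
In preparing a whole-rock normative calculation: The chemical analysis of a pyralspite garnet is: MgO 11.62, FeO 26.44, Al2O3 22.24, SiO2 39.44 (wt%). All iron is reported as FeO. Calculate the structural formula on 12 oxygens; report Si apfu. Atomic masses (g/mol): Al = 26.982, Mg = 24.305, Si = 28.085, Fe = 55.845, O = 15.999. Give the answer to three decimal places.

3.002 Si apfu

MgO (M=40.304): mol = 0.28831; Mg = 0.28831, O = 0.28831.
FeO (M=71.844): mol = 0.36802; Fe = 0.36802, O = 0.36802.
Al2O3 (M=101.961): mol = 0.21812; Al = 0.43624, O = 0.65436.
SiO2 (M=60.083): mol = 0.65643; Si = 0.65643, O = 1.31286.
ΣO = 2.62355; factor = 12/ΣO = 4.57396.
Si apfu = 0.65643 × 4.57396 = 3.002.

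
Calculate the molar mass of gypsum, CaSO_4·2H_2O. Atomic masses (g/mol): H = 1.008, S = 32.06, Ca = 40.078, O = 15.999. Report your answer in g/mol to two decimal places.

Ca: 1 × 40.078 = 40.0780
S: 1 × 32.06 = 32.0600
O: 6 × 15.999 = 95.9940
H: 4 × 1.008 = 4.0320
Summing the contributions gives the formula mass.

172.16 g/mol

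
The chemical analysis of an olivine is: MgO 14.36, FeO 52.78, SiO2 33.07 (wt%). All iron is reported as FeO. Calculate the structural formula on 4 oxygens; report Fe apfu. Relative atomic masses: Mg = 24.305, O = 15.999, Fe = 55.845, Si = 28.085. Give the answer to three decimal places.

MgO: 14.36/40.304 = 0.35629 mol → 0.35629 mol Mg, 0.35629 mol O.
FeO: 52.78/71.844 = 0.73465 mol → 0.73465 mol Fe, 0.73465 mol O.
SiO2: 33.07/60.083 = 0.55041 mol → 0.55041 mol Si, 1.10082 mol O.
Total oxygen = 2.19176 mol. Normalization factor = 4/2.19176 = 1.82502.
Fe per 4 O = 0.73465 × 1.82502 = 1.341.

1.341 Fe apfu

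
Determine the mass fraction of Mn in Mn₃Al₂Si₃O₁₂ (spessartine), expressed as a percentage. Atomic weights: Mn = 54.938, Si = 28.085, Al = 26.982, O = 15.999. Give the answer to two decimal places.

Formula mass = 3*54.938 + 2*26.982 + 3*28.085 + 12*15.999 = 495.021 g/mol, of which 164.814 g is Mn.
So Mn makes up 164.814/495.021 = 0.3329 of the mass, i.e. 33.29%.

33.29 weight percent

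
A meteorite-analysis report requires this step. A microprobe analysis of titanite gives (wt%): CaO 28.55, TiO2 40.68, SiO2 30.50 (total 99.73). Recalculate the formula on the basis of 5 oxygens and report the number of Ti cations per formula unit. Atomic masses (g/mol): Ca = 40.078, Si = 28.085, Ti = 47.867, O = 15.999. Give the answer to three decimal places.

1.001 Ti apfu

28.55 wt% CaO ÷ 56.077 g/mol = 0.50912 mol, giving 0.50912 Ca and 0.50912 O.
40.68 wt% TiO2 ÷ 79.865 g/mol = 0.50936 mol, giving 0.50936 Ti and 1.01872 O.
30.50 wt% SiO2 ÷ 60.083 g/mol = 0.50763 mol, giving 0.50763 Si and 1.01526 O.
Oxygen sums to 2.54310; scaling by 5/2.54310 = 1.96610 puts the formula on 5 O.
Ti: 0.50936 × 1.96610 = 1.001 atoms per formula unit.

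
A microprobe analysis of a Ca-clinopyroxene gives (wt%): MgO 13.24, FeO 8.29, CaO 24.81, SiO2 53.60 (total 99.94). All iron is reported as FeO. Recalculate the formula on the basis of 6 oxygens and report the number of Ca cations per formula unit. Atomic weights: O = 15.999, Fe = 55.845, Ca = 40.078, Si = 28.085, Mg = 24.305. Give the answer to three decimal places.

13.24 wt% MgO ÷ 40.304 g/mol = 0.32850 mol, giving 0.32850 Mg and 0.32850 O.
8.29 wt% FeO ÷ 71.844 g/mol = 0.11539 mol, giving 0.11539 Fe and 0.11539 O.
24.81 wt% CaO ÷ 56.077 g/mol = 0.44243 mol, giving 0.44243 Ca and 0.44243 O.
53.60 wt% SiO2 ÷ 60.083 g/mol = 0.89210 mol, giving 0.89210 Si and 1.78420 O.
Oxygen sums to 2.67052; scaling by 6/2.67052 = 2.24675 puts the formula on 6 O.
Ca: 0.44243 × 2.24675 = 0.994 atoms per formula unit.

0.994 Ca apfu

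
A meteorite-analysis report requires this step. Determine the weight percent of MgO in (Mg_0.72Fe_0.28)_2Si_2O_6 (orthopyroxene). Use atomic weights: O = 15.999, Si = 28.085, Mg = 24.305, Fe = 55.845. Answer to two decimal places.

26.57 wt%

Formula mass = 218.436 g/mol.
1.44 Mg → 1.4400 mol MgO per formula unit; M(MgO) = 40.304, so MgO mass = 58.038 g.
58.038/218.436 × 100 = 26.57 wt%.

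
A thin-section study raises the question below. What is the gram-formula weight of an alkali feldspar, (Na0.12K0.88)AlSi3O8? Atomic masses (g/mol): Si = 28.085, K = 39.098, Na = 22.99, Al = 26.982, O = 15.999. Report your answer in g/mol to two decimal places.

276.39 g/mol

Na: 0.12 × 22.99 = 2.7588
K: 0.88 × 39.098 = 34.4062
Al: 1 × 26.982 = 26.9820
Si: 3 × 28.085 = 84.2550
O: 8 × 15.999 = 127.9920
Summing the contributions gives the formula mass.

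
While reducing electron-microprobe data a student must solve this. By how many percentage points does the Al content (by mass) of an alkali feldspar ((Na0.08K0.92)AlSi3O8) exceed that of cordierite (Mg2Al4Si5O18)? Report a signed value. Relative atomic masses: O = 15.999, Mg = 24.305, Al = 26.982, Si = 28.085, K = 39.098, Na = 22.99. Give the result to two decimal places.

-8.71 percentage points

M((Na0.08K0.92)AlSi3O8) = 277.038 g/mol, so wt% Al = 26.982/277.038 × 100 = 9.74%.
M(Mg2Al4Si5O18) = 584.945 g/mol, so wt% Al = 107.928/584.945 × 100 = 18.45%.
9.74 − 18.45 = -8.71 pp.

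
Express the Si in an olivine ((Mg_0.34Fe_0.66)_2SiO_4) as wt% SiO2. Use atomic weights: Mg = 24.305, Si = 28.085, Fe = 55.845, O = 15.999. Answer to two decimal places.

32.95 wt%

Formula mass = 182.324 g/mol.
1 Si → 1.0000 mol SiO2 per formula unit; M(SiO2) = 60.083, so SiO2 mass = 60.083 g.
60.083/182.324 × 100 = 32.95 wt%.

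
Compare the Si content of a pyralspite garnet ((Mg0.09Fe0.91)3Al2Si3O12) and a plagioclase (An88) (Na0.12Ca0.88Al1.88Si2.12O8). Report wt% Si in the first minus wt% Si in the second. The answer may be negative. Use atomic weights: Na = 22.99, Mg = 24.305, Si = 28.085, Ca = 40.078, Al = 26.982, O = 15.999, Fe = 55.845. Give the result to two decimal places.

Si in (Mg0.09Fe0.91)3Al2Si3O12: molar mass 489.226 g/mol; 3×28.085 = 84.255 g → 17.22 wt%.
Si in Na0.12Ca0.88Al1.88Si2.12O8: molar mass 276.286 g/mol; 2.12×28.085 = 59.540 g → 21.55 wt%.
Difference = 17.22 − 21.55 = -4.33 percentage points.

-4.33 percentage points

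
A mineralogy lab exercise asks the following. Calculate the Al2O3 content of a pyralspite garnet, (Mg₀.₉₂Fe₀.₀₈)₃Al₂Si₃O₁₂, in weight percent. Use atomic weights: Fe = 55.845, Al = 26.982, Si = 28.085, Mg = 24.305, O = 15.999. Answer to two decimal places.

24.83 wt%

M((Mg₀.₉₂Fe₀.₀₈)₃Al₂Si₃O₁₂) = 410.692 g/mol; M(Al2O3) = 101.961 g/mol.
Moles Al2O3 per formula unit = 2 Al ÷ 2 = 1.0000.
Al2O3 fraction = (1.0000 × 101.961) / 410.692 = 101.961/410.692 = 0.2483.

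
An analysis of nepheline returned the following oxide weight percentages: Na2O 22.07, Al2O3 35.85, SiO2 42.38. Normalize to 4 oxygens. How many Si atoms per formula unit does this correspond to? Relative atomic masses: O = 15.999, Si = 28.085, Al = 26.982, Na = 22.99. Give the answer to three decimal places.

Na2O (M=61.979): mol = 0.35609; Na = 0.71218, O = 0.35609.
Al2O3 (M=101.961): mol = 0.35161; Al = 0.70322, O = 1.05483.
SiO2 (M=60.083): mol = 0.70536; Si = 0.70536, O = 1.41072.
ΣO = 2.82164; factor = 4/ΣO = 1.41762.
Si apfu = 0.70536 × 1.41762 = 1.000.

1.000 Si apfu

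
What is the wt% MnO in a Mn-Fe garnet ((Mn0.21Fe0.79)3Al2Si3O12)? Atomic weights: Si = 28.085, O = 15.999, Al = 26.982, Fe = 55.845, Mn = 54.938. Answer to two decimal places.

8.99 wt%

Formula mass = 497.171 g/mol.
0.63 Mn → 0.6300 mol MnO per formula unit; M(MnO) = 70.937, so MnO mass = 44.690 g.
44.690/497.171 × 100 = 8.99 wt%.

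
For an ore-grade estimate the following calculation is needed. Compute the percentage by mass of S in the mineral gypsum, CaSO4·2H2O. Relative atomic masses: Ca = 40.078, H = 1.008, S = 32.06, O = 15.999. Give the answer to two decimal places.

18.62 mass %

Molar mass of CaSO4·2H2O: 1·40.078 + 1·32.06 + 6·15.999 + 4·1.008 = 172.164 g/mol.
Mass of S per formula unit: 1 × 32.06 = 32.060 g.
Weight fraction S = 32.060 / 172.164 = 0.1862.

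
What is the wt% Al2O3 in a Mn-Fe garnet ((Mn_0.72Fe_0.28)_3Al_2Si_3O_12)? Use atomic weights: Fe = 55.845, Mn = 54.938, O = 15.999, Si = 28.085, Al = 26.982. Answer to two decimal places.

20.57 wt%

M((Mn_0.72Fe_0.28)_3Al_2Si_3O_12) = 495.783 g/mol; M(Al2O3) = 101.961 g/mol.
Moles Al2O3 per formula unit = 2 Al ÷ 2 = 1.0000.
Al2O3 fraction = (1.0000 × 101.961) / 495.783 = 101.961/495.783 = 0.2057.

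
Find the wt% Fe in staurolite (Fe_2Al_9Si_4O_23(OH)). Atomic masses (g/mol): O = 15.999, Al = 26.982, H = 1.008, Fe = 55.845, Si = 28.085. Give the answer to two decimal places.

13.11 wt%

Molar mass of Fe_2Al_9Si_4O_23(OH): 2*55.845 + 9*26.982 + 4*28.085 + 24*15.999 + 1*1.008 = 851.852 g/mol.
Mass of Fe per formula unit: 2 × 55.845 = 111.690 g.
Weight fraction Fe = 111.690 / 851.852 = 0.1311.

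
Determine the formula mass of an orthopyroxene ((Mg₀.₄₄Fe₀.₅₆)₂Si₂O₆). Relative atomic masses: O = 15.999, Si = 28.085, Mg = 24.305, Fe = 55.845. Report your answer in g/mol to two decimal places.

Mg: 0.88 × 24.305 = 21.3884
Fe: 1.12 × 55.845 = 62.5464
Si: 2 × 28.085 = 56.1700
O: 6 × 15.999 = 95.9940
Summing the contributions gives the formula mass.

236.10 g/mol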